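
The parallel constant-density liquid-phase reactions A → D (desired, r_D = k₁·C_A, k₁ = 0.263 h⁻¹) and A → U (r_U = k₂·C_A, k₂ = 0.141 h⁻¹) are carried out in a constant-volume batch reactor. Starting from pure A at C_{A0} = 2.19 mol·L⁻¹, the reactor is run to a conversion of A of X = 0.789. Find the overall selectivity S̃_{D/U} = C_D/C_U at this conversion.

C_A = C_{A0}(1−X) = 0.4621 mol·L⁻¹.
Both paths are first order in A, so the instantaneous fraction to D is constant: dC_D/d(−C_A) = k₁/(k₁+k₂) = 0.6510.
C_D = 0.6510·(C_{A0}−C_A) = 0.6510×1.728 = 1.12 mol·L⁻¹.
C_U = (C_{A0}−C_A)−C_D = 0.6031 mol·L⁻¹; S̃_{D/U} = 1.125/0.6031 = 1.87.

1.87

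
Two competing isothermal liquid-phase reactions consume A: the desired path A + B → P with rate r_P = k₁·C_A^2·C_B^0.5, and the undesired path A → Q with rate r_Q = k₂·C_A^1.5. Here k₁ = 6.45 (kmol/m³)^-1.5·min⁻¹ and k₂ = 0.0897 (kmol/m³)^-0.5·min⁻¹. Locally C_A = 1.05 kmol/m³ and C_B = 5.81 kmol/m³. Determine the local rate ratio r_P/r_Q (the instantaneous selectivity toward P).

178

S_{P/Q} = r_P/r_Q = (k₁·C_A^2·C_B^0.5)/(k₂·C_A^1.5) = (k₁/k₂)·C_A^0.5·C_B^0.5.
= (6.45×1.050^2×5.810^0.5) / (0.0897×1.050^1.5) = 17.14/0.09651 = 178.
Since the desired path is higher order in A, keeping C_A high (PFR or concentrated feed) favours P.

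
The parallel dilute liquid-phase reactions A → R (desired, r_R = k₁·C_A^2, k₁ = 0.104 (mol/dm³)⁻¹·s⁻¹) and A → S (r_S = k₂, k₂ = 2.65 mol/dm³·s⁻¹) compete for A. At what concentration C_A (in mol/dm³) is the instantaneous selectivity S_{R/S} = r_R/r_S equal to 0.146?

1.93 mol/dm³

S_{R/S} = (k₁/k₂)·C_A^2 ⇒ C_A = (S·k₂/k₁)^(0.5).
= (0.146×2.65/0.104)^(0.5) = (3.720)^(0.5) = 1.93 mol/dm³.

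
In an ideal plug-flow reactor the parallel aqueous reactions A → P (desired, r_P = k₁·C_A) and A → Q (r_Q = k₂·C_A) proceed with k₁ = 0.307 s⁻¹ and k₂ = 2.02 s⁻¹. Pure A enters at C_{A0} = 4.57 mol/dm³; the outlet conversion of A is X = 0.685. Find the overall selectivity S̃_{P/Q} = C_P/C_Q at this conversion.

C_A = C_{A0}(1−X) = 1.440 mol/dm³.
Both paths are first order in A, so the instantaneous fraction to P is constant: dC_P/d(−C_A) = k₁/(k₁+k₂) = 0.1319.
C_P = 0.1319·(C_{A0}−C_A) = 0.1319×3.130 = 0.413 mol/dm³.
C_Q = (C_{A0}−C_A)−C_P = 2.717 mol/dm³; S̃_{P/Q} = 0.4130/2.717 = 0.152.

0.152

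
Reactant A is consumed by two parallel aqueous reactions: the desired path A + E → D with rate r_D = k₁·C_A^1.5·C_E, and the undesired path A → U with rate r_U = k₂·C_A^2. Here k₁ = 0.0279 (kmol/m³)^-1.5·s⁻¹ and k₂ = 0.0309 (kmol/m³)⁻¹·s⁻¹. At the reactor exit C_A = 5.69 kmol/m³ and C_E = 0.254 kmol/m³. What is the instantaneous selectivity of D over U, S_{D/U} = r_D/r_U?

0.0961

S_{D/U} = r_D/r_U = (k₁·C_A^1.5·C_E)/(k₂·C_A^2) = (k₁/k₂)·C_A^-0.5·C_E.
= (0.0279×5.690^1.5×0.2540) / (0.0309×5.690^2) = 0.09618/1.000 = 0.0961.
The undesired path is higher order in A, so low C_A (CSTR or dilute feed) favours D.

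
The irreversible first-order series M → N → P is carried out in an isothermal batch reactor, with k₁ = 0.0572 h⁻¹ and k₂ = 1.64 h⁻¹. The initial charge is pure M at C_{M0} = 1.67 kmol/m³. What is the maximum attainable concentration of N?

0.0516 kmol/m³

Evaluating C_N at t_opt = ln(k₂/k₁)/(k₂−k₁) gives C_{N,max}/C_{M0} = (k₁/k₂)^[k₂/(k₂−k₁)].
= (0.0572/1.64)^(1.64/(1.64−0.0572)) = (0.03488)^(1.036) = 0.03089.
C_{N,max} = 0.03089×1.67 = 0.0516 kmol/m³.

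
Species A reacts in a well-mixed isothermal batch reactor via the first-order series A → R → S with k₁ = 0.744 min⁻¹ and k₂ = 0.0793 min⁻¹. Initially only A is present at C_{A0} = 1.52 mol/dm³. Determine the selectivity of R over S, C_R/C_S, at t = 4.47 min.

Solving the coupled first-order balances gives C_R(t) = [k₁/(k₂−k₁)]·C_{A0}·(e^(−k₁t) − e^(−k₂t)).
e^(−k₁t) = e^(−0.744×4.47) = e^(−3.326) = 0.03595; e^(−k₂t) = e^(−0.3545) = 0.7015.
C_R = 0.744×1.52/(0.0793−0.744) × (0.03595−0.7015) = (-1.701)×(-0.6656) = 1.132 mol/dm³.
C_A = C_{A0}e^(−k₁t) = 0.05464 mol/dm³, so C_S = C_{A0}−C_A−C_R = 0.3330 mol/dm³; C_R/C_S = 3.40.

3.40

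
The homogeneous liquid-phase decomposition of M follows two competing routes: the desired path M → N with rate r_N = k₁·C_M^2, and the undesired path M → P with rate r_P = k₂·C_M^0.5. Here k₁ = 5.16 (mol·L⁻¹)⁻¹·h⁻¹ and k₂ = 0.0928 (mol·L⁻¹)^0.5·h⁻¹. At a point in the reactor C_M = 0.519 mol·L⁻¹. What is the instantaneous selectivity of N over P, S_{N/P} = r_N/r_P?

S_{N/P} = r_N/r_P = (k₁·C_M^2)/(k₂·C_M^0.5) = (k₁/k₂)·C_M^1.5.
= (5.16×0.5190^2) / (0.0928×0.5190^0.5) = 1.390/0.06685 = 20.8.

20.8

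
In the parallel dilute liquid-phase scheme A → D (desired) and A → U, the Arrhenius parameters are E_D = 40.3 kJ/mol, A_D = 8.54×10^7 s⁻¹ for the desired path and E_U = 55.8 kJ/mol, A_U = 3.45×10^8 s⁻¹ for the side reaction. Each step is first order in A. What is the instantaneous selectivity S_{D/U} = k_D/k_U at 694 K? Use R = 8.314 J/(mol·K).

Since both paths have the same order in A, the concentration cancels and S_{D/U} = k_D/k_U = (A_D/A_U)·exp[(E_U−E_D)/(RT)].
(E_U−E_D)/(RT) = (55.8−40.3)×10³/(8.314×694) = 15500/5770 = 2.686.
k_D/k_U = (8.54×10^7/3.45×10^8)·exp(2.686) = 0.2475 × 14.68 = 3.63.
Since E_D < E_U, lowering the temperature improves selectivity toward D.

3.63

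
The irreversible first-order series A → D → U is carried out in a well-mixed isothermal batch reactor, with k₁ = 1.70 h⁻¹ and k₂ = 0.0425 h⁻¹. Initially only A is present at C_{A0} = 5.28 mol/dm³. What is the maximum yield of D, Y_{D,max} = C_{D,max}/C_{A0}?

Evaluating C_D at t_opt = ln(k₂/k₁)/(k₂−k₁) gives C_{D,max}/C_{A0} = (k₁/k₂)^[k₂/(k₂−k₁)].
= (1.70/0.0425)^(0.0425/(0.0425−1.70)) = (40.00)^(-0.02564) = 0.9097.

0.910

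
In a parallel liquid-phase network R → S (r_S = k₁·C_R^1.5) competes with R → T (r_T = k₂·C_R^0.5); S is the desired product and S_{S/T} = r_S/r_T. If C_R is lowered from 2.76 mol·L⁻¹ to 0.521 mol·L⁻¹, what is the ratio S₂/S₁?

0.189

S_{S/T} = (k₁/k₂)·C_R, so S₂/S₁ = (C_{R,2}/C_{R,1}).
= 0.521/2.76 = 0.189.
Selectivity toward S falls as C_R falls — high-concentration operation is favoured.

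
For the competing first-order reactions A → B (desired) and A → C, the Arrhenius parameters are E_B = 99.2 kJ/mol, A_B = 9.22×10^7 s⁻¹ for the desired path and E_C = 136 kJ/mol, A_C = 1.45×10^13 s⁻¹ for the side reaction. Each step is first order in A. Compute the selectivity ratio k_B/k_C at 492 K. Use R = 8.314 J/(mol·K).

Since both paths have the same order in A, the concentration cancels and S_{B/C} = k_B/k_C = (A_B/A_C)·exp[(E_C−E_B)/(RT)].
(E_C−E_B)/(RT) = (136−99.2)×10³/(8.314×492) = 36800/4090 = 8.996.
k_B/k_C = (9.22×10^7/1.45×10^13)·exp(8.996) = 6.359×10^-6 × 8075 = 0.0513.

0.0513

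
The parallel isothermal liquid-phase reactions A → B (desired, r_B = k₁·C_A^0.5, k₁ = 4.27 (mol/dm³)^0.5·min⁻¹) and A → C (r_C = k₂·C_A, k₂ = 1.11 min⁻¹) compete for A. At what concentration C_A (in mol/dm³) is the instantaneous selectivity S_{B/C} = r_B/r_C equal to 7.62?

0.255 mol/dm³

S_{B/C} = (k₁/k₂)·C_A^-0.5 ⇒ C_A = (S·k₂/k₁)^(-2).
= (7.62×1.11/4.27)^(-2) = (1.981)^(-2) = 0.255 mol/dm³.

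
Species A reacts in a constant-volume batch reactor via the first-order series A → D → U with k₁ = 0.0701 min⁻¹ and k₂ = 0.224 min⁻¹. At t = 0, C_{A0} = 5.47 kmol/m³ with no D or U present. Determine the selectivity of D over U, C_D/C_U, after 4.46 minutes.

1.61

The intermediate concentration in a first-order A→B→C sequence is C_D = k₁C_{A0}(e^(−k₁t) − e^(−k₂t))/(k₂−k₁).
e^(−k₁t) = e^(−0.0701×4.46) = e^(−0.3126) = 0.7315; e^(−k₂t) = e^(−0.9990) = 0.3682.
C_D = 0.0701×5.47/(0.224−0.0701) × (0.7315−0.3682) = 2.492×0.3633 = 0.9051 kmol/m³.
C_A = C_{A0}e^(−k₁t) = 4.001 kmol/m³, so C_U = C_{A0}−C_A−C_D = 0.5635 kmol/m³; C_D/C_U = 1.61.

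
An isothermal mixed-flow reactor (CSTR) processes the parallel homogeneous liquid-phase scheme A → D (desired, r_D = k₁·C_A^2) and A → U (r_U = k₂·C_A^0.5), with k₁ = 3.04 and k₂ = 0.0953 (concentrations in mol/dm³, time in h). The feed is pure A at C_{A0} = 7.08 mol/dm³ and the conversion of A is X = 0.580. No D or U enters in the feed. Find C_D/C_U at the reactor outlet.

Exit C_A = C_{A0}(1−X) = 7.08×0.420 = 2.974 mol/dm³.
Rates in a CSTR are evaluated at the outlet concentration: r_D = 3.04×2.974^2 = 26.88, r_U = 0.0953×2.974^0.5 = 0.1643.
Overall selectivity = C_D/C_U = r_Dτ/(r_Uτ) = r_D/r_U = 164.

164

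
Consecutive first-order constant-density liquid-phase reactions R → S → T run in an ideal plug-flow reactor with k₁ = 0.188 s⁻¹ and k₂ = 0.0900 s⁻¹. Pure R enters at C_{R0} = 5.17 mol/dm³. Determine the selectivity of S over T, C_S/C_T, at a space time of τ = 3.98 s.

4.62

The intermediate concentration in a first-order A→B→C sequence is C_S = k₁C_{R0}(e^(−k₁τ) − e^(−k₂τ))/(k₂−k₁).
e^(−k₁τ) = e^(−0.188×3.98) = e^(−0.7482) = 0.4732; e^(−k₂τ) = e^(−0.3582) = 0.6989.
C_S = 0.188×5.17/(0.0900−0.188) × (0.4732−0.6989) = (-9.918)×(-0.2257) = 2.239 mol/dm³.
C_R = C_{R0}e^(−k₁τ) = 2.446 mol/dm³, so C_T = C_{R0}−C_R−C_S = 0.4847 mol/dm³; C_S/C_T = 4.62.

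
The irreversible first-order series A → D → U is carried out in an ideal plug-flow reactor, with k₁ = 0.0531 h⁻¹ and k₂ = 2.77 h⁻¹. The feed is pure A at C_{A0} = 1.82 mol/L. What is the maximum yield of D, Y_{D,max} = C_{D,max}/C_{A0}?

0.0177

At the optimum, C_{D,max}/C_{A0} = (k₁/k₂)^[k₂/(k₂−k₁)].
= (0.0531/2.77)^(2.77/(2.77−0.0531)) = (0.01917)^(1.020) = 0.01774.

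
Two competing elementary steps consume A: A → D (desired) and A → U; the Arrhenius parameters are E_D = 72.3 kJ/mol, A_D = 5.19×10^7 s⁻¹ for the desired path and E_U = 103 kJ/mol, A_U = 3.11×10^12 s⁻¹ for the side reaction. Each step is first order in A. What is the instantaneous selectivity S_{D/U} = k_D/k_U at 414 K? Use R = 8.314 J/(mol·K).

With equal orders, S_{D/U} = k_D/k_U = (A_D/A_U)·exp[(E_U−E_D)/(RT)].
(E_U−E_D)/(RT) = (103−72.3)×10³/(8.314×414) = 30700/3442 = 8.919.
k_D/k_U = (5.19×10^7/3.11×10^12)·exp(8.919) = 1.669×10^-5 × 7474 = 0.125.
Since E_D < E_U, lowering the temperature improves selectivity toward D.

0.125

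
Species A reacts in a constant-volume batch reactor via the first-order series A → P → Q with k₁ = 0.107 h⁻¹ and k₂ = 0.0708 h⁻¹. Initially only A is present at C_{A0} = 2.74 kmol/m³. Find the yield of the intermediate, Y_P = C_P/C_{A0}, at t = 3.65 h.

0.283

For first-order series with pure A initially, C_P(t) = k₁C_{A0}/(k₂−k₁)·(e^(−k₁t) − e^(−k₂t)).
e^(−k₁t) = e^(−0.107×3.65) = e^(−0.3906) = 0.6767; e^(−k₂t) = e^(−0.2584) = 0.7723.
C_P = 0.107×2.74/(0.0708−0.107) × (0.6767−0.7723) = (-8.099)×(-0.09559) = 0.7741 kmol/m³.
Y_P = C_P/C_{A0} = 0.7741/2.74 = 0.283.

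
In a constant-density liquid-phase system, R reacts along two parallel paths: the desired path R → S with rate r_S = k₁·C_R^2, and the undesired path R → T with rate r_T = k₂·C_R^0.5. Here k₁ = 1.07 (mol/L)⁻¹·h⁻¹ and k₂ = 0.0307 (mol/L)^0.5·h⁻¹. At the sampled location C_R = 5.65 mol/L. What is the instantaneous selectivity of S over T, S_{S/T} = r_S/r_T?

468

S_{S/T} = r_S/r_T = (k₁·C_R^2)/(k₂·C_R^0.5) = (k₁/k₂)·C_R^1.5.
= (1.07×5.650^2) / (0.0307×5.650^0.5) = 34.16/0.07297 = 468.
Since the desired path is higher order in R, keeping C_R high (PFR or concentrated feed) favours S.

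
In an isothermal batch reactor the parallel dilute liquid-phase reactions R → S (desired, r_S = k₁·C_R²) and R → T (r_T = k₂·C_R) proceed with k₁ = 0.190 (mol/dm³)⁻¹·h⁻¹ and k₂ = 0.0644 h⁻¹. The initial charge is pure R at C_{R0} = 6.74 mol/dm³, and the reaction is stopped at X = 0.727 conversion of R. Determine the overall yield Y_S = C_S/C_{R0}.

C_R = C_{R0}(1−X) = 1.840 mol/dm³.
Along a PFR/batch, dC_T/dC_R = −r_T/(r_S+r_T) = −k₂/(k₂+k₁·C_R).
Integrating from C_{R0} to C_R: C_T = (0.0644/0.190)·ln[(0.0644+0.190·6.74)/(0.0644+0.190·1.84)] = 0.3389·ln(1.345/0.4140) = 0.3994 mol/dm³.
Then C_S = (C_{R0}−C_R) − C_T = 4.900 − 0.3994 = 4.501 mol/dm³.
Y_S = C_S/C_{R0} = 4.501/6.74 = 0.668.

0.668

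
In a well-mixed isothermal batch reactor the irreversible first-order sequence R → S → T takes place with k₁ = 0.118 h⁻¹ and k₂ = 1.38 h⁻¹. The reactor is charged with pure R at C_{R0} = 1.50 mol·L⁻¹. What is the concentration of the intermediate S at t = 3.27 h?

0.0938 mol·L⁻¹

Solving the coupled first-order balances gives C_S(t) = [k₁/(k₂−k₁)]·C_{R0}·(e^(−k₁t) − e^(−k₂t)).
e^(−k₁t) = e^(−0.118×3.27) = e^(−0.3859) = 0.6799; e^(−k₂t) = e^(−4.513) = 0.01097.
C_S = 0.118×1.50/(1.38−0.118) × (0.6799−0.01097) = 0.1403×0.6689 = 0.09382 mol·L⁻¹.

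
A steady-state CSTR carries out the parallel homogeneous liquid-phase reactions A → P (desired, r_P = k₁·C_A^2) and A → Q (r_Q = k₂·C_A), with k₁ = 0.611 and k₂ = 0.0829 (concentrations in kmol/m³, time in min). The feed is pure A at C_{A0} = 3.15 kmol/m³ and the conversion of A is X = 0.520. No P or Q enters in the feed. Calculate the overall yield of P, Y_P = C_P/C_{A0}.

Exit C_A = C_{A0}(1−X) = 3.15×0.480 = 1.512 kmol/m³.
A CSTR operates uniformly at the exit composition, giving r_P = 1.397 and r_Q = 0.1253 (each k·C_A^n at C_A = 1.512).
Fraction of consumed A going to P: r_P/(r_P+r_Q) = 0.9177.
C_P = 0.9177·C_{A0}·X = 0.9177×3.15×0.520 = 1.50 kmol/m³; Y_P = C_P/C_{A0} = 0.477.

0.477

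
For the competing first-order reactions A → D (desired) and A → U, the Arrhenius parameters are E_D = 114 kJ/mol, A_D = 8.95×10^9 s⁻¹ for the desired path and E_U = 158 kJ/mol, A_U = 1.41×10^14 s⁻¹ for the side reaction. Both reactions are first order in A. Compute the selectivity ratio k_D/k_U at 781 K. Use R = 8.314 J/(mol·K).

k_D/k_U = (A_D/A_U)·exp[−(E_D−E_U)/(RT)] = (A_D/A_U)·exp[(E_U−E_D)/(RT)].
(E_U−E_D)/(RT) = (158−114)×10³/(8.314×781) = 44000/6493 = 6.776.
k_D/k_U = (8.95×10^9/1.41×10^14)·exp(6.776) = 6.348×10^-5 × 876.8 = 0.0557.

0.0557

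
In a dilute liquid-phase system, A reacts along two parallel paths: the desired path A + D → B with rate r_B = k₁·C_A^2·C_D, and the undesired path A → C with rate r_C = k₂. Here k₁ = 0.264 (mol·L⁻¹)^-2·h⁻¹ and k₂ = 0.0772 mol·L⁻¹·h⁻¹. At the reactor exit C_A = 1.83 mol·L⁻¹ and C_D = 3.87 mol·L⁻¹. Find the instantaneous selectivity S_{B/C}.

44.3

S_{B/C} = r_B/r_C = (k₁·C_A^2·C_D)/(k₂) = (k₁/k₂)·C_A^2·C_D.
= (0.264×1.830^2×3.870) / (0.0772) = 3.422/0.07720 = 44.3.
Since the desired path is higher order in A, keeping C_A high (PFR or concentrated feed) favours B.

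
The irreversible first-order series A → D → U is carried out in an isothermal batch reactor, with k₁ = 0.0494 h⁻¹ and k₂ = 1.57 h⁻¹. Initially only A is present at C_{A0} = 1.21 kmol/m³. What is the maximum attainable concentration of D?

Evaluating C_D at t_opt = ln(k₂/k₁)/(k₂−k₁) gives C_{D,max}/C_{A0} = (k₁/k₂)^[k₂/(k₂−k₁)].
= (0.0494/1.57)^(1.57/(1.57−0.0494)) = (0.03146)^(1.032) = 0.02812.
C_{D,max} = 0.02812×1.21 = 0.0340 kmol/m³.

0.0340 kmol/m³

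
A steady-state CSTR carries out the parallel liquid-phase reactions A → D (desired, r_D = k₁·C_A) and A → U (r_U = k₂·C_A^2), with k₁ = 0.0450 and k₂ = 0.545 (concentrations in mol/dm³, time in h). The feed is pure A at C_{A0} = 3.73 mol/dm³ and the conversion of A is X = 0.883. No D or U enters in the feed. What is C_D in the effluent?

Exit C_A = C_{A0}(1−X) = 3.73×0.117 = 0.4364 mol/dm³.
Rates in a CSTR are evaluated at the outlet concentration: r_D = 0.0450×0.4364 = 0.01964, r_U = 0.545×0.4364^2 = 0.1038.
Fraction of consumed A going to D: r_D/(r_D+r_U) = 0.1591.
C_D = 0.1591·C_{A0}·X = 0.1591×3.73×0.883 = 0.524 mol/dm³.

0.524 mol/dm³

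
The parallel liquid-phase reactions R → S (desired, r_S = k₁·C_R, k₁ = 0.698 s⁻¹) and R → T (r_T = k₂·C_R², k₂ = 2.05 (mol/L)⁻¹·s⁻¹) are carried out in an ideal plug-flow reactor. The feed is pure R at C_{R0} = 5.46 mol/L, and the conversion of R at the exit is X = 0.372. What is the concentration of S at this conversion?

0.147 mol/L

C_R = C_{R0}(1−X) = 3.429 mol/L.
Along a PFR/batch, dC_S/dC_R = −r_S/(r_S+r_T) = −k₁/(k₁+k₂·C_R).
Integrating from C_{R0} to C_R: C_S = (0.698/2.05)·ln[(0.698+2.05·5.46)/(0.698+2.05·3.43)] = 0.3405·ln(11.89/7.727) = 0.1468 mol/L.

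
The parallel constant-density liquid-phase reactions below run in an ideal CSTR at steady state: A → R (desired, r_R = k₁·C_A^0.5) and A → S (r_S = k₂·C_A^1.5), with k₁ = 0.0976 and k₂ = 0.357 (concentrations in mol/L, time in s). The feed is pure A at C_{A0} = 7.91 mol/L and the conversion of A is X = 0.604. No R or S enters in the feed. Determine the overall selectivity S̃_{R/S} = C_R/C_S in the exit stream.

Exit C_A = C_{A0}(1−X) = 7.91×0.396 = 3.132 mol/L.
A CSTR operates uniformly at the exit composition, giving r_R = 0.1727 and r_S = 1.979 (each k·C_A^n at C_A = 3.132).
Overall selectivity = C_R/C_S = r_Rτ/(r_Sτ) = r_R/r_S = 0.0873.

0.0873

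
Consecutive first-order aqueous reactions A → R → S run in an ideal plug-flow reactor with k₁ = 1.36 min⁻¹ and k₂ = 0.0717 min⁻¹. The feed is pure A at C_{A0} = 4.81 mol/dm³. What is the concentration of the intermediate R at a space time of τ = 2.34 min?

The intermediate concentration in a first-order A→B→C sequence is C_R = k₁C_{A0}(e^(−k₁τ) − e^(−k₂τ))/(k₂−k₁).
e^(−k₁τ) = e^(−1.36×2.34) = e^(−3.182) = 0.04149; e^(−k₂τ) = e^(−0.1678) = 0.8455.
C_R = 1.36×4.81/(0.0717−1.36) × (0.04149−0.8455) = (-5.078)×(-0.8041) = 4.083 mol/dm³.

4.08 mol/dm³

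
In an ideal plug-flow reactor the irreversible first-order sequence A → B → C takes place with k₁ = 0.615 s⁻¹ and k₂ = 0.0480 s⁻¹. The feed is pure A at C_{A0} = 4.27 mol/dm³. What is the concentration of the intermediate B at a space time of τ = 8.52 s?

For first-order series with pure A initially, C_B(τ) = k₁C_{A0}/(k₂−k₁)·(e^(−k₁τ) − e^(−k₂τ)).
e^(−k₁τ) = e^(−0.615×8.52) = e^(−5.240) = 0.005301; e^(−k₂τ) = e^(−0.4090) = 0.6643.
C_B = 0.615×4.27/(0.0480−0.615) × (0.005301−0.6643) = (-4.631)×(-0.6590) = 3.052 mol/dm³.

3.05 mol/dm³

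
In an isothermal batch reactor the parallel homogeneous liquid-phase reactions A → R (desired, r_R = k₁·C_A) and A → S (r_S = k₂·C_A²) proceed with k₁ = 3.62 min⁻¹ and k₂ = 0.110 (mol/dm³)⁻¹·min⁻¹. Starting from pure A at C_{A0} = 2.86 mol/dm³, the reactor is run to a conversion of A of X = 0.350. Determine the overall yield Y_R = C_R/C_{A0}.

C_A = C_{A0}(1−X) = 1.859 mol/dm³.
Along a PFR/batch, dC_R/dC_A = −r_R/(r_R+r_S) = −k₁/(k₁+k₂·C_A).
Integrating from C_{A0} to C_A: C_R = (3.62/0.110)·ln[(3.62+0.110·2.86)/(3.62+0.110·1.86)] = 32.91·ln(3.935/3.824) = 0.9341 mol/dm³.
Y_R = C_R/C_{A0} = 0.9341/2.86 = 0.327.

0.327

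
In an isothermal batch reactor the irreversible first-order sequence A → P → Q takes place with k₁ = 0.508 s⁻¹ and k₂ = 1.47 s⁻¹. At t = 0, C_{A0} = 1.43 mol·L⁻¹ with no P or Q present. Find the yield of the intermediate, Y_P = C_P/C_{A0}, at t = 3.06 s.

Solving the coupled first-order balances gives C_P(t) = [k₁/(k₂−k₁)]·C_{A0}·(e^(−k₁t) − e^(−k₂t)).
e^(−k₁t) = e^(−0.508×3.06) = e^(−1.554) = 0.2113; e^(−k₂t) = e^(−4.498) = 0.01113.
C_P = 0.508×1.43/(1.47−0.508) × (0.2113−0.01113) = 0.7551×0.2002 = 0.1512 mol·L⁻¹.
Y_P = C_P/C_{A0} = 0.1512/1.43 = 0.106.

0.106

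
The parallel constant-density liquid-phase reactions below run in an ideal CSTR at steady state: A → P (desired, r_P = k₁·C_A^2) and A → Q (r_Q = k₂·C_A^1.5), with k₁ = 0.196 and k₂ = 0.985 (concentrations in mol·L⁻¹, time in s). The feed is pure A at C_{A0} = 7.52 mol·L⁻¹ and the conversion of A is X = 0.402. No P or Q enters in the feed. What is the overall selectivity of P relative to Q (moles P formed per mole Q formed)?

0.422

Exit C_A = C_{A0}(1−X) = 7.52×0.598 = 4.497 mol·L⁻¹.
A CSTR operates uniformly at the exit composition, giving r_P = 3.964 and r_Q = 9.393 (each k·C_A^n at C_A = 4.497).
Overall selectivity = C_P/C_Q = r_Pτ/(r_Qτ) = r_P/r_Q = 0.422.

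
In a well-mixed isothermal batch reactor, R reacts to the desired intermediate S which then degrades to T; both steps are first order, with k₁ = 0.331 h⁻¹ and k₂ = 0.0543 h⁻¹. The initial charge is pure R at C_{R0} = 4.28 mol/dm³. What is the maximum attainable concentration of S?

3.00 mol/dm³

For a first-order series the maximum intermediate yield is C_{S,max}/C_{R0} = (k₁/k₂)^[k₂/(k₂−k₁)].
= (0.331/0.0543)^(0.0543/(0.0543−0.331)) = (6.096)^(-0.1962) = 0.7014.
C_{S,max} = 0.7014×4.28 = 3.00 mol/dm³.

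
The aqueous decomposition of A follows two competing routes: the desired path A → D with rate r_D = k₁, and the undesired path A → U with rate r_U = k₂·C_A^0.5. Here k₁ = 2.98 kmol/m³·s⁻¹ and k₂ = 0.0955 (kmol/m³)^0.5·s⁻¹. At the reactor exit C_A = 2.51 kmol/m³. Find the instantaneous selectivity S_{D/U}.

S_{D/U} = r_D/r_U = (k₁)/(k₂·C_A^0.5) = (k₁/k₂)·C_A^-0.5.
= (2.98) / (0.0955×2.510^0.5) = 2.980/0.1513 = 19.7.

19.7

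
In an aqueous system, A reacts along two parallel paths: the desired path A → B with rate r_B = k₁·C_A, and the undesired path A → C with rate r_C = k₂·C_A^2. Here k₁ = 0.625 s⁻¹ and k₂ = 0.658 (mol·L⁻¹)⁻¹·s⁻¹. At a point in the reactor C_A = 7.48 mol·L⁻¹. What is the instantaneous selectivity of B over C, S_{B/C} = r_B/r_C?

S_{B/C} = r_B/r_C = (k₁·C_A)/(k₂·C_A^2) = (k₁/k₂)·C_A⁻¹.
= (0.625×7.480) / (0.658×7.480^2) = 4.675/36.82 = 0.127.

0.127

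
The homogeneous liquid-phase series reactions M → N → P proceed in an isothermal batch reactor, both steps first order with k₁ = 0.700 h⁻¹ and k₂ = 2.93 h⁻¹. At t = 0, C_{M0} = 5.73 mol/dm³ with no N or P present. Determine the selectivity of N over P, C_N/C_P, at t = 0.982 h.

For first-order series with pure M initially, C_N(t) = k₁C_{M0}/(k₂−k₁)·(e^(−k₁t) − e^(−k₂t)).
e^(−k₁t) = e^(−0.700×0.982) = e^(−0.6874) = 0.5029; e^(−k₂t) = e^(−2.877) = 0.05629.
C_N = 0.700×5.73/(2.93−0.700) × (0.5029−0.05629) = 1.799×0.4466 = 0.8033 mol/dm³.
C_M = C_{M0}e^(−k₁t) = 2.882 mol/dm³, so C_P = C_{M0}−C_M−C_N = 2.045 mol/dm³; C_N/C_P = 0.393.

0.393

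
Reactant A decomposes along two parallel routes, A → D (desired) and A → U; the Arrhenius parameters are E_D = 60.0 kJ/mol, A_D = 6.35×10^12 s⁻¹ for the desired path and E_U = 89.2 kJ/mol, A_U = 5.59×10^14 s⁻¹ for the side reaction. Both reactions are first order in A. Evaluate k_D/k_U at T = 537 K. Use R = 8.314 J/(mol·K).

Since both paths have the same order in A, the concentration cancels and S_{D/U} = k_D/k_U = (A_D/A_U)·exp[(E_U−E_D)/(RT)].
(E_U−E_D)/(RT) = (89.2−60.0)×10³/(8.314×537) = 29200/4465 = 6.540.
k_D/k_U = (6.35×10^12/5.59×10^14)·exp(6.540) = 0.01136 × 692.5 = 7.87.

7.87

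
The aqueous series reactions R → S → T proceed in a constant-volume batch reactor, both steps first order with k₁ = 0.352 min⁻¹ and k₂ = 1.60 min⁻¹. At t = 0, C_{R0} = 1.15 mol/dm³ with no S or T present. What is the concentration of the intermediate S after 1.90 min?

The intermediate concentration in a first-order A→B→C sequence is C_S = k₁C_{R0}(e^(−k₁t) − e^(−k₂t))/(k₂−k₁).
e^(−k₁t) = e^(−0.352×1.90) = e^(−0.6688) = 0.5123; e^(−k₂t) = e^(−3.040) = 0.04783.
C_S = 0.352×1.15/(1.60−0.352) × (0.5123−0.04783) = 0.3244×0.4645 = 0.1507 mol/dm³.

0.151 mol/dm³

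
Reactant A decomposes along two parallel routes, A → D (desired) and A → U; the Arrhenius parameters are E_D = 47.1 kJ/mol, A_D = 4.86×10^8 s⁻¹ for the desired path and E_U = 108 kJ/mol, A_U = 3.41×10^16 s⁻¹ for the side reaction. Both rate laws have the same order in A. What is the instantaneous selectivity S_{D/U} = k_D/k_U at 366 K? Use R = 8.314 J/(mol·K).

k_D/k_U = (A_D/A_U)·exp[−(E_D−E_U)/(RT)] = (A_D/A_U)·exp[(E_U−E_D)/(RT)].
(E_U−E_D)/(RT) = (108−47.1)×10³/(8.314×366) = 60900/3043 = 20.01.
k_D/k_U = (4.86×10^8/3.41×10^16)·exp(20.01) = 1.425×10^-8 × 4.918×10^8 = 7.01.

7.01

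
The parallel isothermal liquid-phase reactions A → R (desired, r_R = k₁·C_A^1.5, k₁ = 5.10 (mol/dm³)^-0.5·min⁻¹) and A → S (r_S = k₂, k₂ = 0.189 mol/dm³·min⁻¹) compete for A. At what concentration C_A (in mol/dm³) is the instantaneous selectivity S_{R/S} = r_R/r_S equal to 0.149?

0.0312 mol/dm³

S_{R/S} = (k₁/k₂)·C_A^1.5 ⇒ C_A = (S·k₂/k₁)^(1/1.5).
= (0.149×0.189/5.10)^(0.6667) = (0.005522)^(0.6667) = 0.0312 mol/dm³.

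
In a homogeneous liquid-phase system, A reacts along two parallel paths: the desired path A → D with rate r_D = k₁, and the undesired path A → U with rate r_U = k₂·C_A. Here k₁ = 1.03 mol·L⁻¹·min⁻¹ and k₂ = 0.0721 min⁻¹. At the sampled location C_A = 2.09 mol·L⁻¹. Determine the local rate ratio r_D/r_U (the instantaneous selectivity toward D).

S_{D/U} = r_D/r_U = (k₁)/(k₂·C_A) = (k₁/k₂)·C_A⁻¹.
= (1.03) / (0.0721×2.090) = 1.030/0.1507 = 6.84.

6.84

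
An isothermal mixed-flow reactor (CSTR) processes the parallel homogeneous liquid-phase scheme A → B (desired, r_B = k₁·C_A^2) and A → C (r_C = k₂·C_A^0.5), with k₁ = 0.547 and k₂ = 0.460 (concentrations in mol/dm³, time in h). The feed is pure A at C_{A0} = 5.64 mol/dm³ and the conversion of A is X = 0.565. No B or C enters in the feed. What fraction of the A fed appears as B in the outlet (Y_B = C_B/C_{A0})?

Exit C_A = C_{A0}(1−X) = 5.64×0.435 = 2.453 mol/dm³.
A CSTR operates uniformly at the exit composition, giving r_B = 3.292 and r_C = 0.7205 (each k·C_A^n at C_A = 2.453).
Fraction of consumed A going to B: r_B/(r_B+r_C) = 0.8205.
C_B = 0.8205·C_{A0}·X = 0.8205×5.64×0.565 = 2.61 mol/dm³; Y_B = C_B/C_{A0} = 0.464.

0.464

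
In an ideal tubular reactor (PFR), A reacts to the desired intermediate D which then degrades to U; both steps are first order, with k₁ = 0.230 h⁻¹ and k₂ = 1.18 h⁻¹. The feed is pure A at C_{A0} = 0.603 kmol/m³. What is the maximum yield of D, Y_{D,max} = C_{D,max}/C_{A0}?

For a first-order series the maximum intermediate yield is C_{D,max}/C_{A0} = (k₁/k₂)^[k₂/(k₂−k₁)].
= (0.230/1.18)^(1.18/(1.18−0.230)) = (0.1949)^(1.242) = 0.1312.

0.131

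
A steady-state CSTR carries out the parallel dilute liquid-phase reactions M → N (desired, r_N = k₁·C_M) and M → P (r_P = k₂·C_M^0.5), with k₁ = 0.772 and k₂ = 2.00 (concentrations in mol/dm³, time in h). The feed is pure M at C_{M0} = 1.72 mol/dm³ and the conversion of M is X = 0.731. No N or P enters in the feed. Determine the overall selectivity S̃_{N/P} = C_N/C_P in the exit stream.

Exit C_M = C_{M0}(1−X) = 1.72×0.269 = 0.4627 mol/dm³.
In a CSTR the entire volume is at exit conditions, so r_N = 0.772×0.4627 = 0.3572 and r_P = 2.00×0.4627^0.5 = 1.360.
Overall selectivity = C_N/C_P = r_Nτ/(r_Pτ) = r_N/r_P = 0.263.

0.263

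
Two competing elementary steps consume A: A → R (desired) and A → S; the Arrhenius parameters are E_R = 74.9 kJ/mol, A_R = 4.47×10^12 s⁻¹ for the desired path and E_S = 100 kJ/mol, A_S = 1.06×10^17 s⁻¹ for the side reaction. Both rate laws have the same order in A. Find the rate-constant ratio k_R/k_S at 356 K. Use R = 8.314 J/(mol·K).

With equal orders, S_{R/S} = k_R/k_S = (A_R/A_S)·exp[(E_S−E_R)/(RT)].
(E_S−E_R)/(RT) = (100−74.9)×10³/(8.314×356) = 25100/2960 = 8.480.
k_R/k_S = (4.47×10^12/1.06×10^17)·exp(8.480) = 4.217×10^-5 × 4819 = 0.203.

0.203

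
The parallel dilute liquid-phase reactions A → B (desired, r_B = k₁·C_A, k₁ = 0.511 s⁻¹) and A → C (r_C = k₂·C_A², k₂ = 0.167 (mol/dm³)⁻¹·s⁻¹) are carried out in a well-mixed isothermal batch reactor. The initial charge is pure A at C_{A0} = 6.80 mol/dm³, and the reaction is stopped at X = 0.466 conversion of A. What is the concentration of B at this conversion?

C_A = C_{A0}(1−X) = 3.631 mol/dm³.
Along a PFR/batch, dC_B/dC_A = −r_B/(r_B+r_C) = −k₁/(k₁+k₂·C_A).
Integrating from C_{A0} to C_A: C_B = (0.511/0.167)·ln[(0.511+0.167·6.80)/(0.511+0.167·3.63)] = 3.060·ln(1.647/1.117) = 1.186 mol/dm³.

1.19 mol/dm³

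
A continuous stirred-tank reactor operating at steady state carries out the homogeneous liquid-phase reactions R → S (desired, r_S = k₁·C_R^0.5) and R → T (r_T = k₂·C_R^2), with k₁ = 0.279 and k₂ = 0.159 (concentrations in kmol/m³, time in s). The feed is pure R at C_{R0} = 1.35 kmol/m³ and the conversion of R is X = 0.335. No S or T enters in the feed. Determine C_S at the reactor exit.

0.305 kmol/m³

Exit C_R = C_{R0}(1−X) = 1.35×0.665 = 0.8978 kmol/m³.
In a CSTR the entire volume is at exit conditions, so r_S = 0.279×0.8978^0.5 = 0.2644 and r_T = 0.159×0.8978^2 = 0.1281.
Fraction of consumed R going to S: r_S/(r_S+r_T) = 0.6735.
C_S = 0.6735·C_{R0}·X = 0.6735×1.35×0.335 = 0.305 kmol/m³.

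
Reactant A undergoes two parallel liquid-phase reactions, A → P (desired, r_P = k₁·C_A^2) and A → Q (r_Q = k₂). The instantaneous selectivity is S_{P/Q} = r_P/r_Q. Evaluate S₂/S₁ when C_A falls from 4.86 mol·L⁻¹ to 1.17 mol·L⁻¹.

S_{P/Q} = (k₁/k₂)·C_A^2, so S₂/S₁ = (C_{A,2}/C_{A,1})^2.
= (1.17/4.86)^2 = (0.2407)^2 = 0.0580.
Selectivity toward P falls as C_A falls — high-concentration operation is favoured.

0.0580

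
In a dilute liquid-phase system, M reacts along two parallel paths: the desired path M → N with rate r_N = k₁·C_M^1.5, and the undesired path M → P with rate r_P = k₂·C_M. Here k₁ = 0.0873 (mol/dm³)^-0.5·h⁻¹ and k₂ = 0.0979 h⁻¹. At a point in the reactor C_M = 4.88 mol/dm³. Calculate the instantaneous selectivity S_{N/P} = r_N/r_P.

1.97

S_{N/P} = r_N/r_P = (k₁·C_M^1.5)/(k₂·C_M) = (k₁/k₂)·C_M^0.5.
= (0.0873×4.880^1.5) / (0.0979×4.880) = 0.9411/0.4778 = 1.97.
Since the desired path is higher order in M, keeping C_M high (PFR or concentrated feed) favours N.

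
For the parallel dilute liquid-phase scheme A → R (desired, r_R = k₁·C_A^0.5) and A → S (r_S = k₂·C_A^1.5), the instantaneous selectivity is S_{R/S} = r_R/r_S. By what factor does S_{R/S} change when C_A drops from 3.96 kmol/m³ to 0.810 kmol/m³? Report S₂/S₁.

4.89

S_{R/S} = (k₁/k₂)·C_A⁻¹, so S₂/S₁ = (C_{A,2}/C_{A,1})⁻¹.
= 3.96/0.810 = 4.89.
Selectivity toward R rises as C_A falls — low-concentration operation is favoured.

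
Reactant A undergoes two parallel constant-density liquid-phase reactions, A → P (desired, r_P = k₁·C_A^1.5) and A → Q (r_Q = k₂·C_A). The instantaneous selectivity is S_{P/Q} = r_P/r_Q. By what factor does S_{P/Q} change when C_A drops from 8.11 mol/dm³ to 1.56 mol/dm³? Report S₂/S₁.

S_{P/Q} = (k₁/k₂)·C_A^0.5, so S₂/S₁ = (C_{A,2}/C_{A,1})^0.5.
= (1.56/8.11)^0.5 = (0.1924)^0.5 = 0.439.

0.439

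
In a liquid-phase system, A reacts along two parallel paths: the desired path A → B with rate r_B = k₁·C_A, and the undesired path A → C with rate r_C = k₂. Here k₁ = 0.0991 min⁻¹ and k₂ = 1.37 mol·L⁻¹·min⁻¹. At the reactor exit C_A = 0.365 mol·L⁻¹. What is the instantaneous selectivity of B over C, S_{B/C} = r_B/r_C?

S_{B/C} = r_B/r_C = (k₁·C_A)/(k₂) = (k₁/k₂)·C_A.
= (0.0991×0.3650) / (1.37) = 0.03617/1.370 = 0.0264.

0.0264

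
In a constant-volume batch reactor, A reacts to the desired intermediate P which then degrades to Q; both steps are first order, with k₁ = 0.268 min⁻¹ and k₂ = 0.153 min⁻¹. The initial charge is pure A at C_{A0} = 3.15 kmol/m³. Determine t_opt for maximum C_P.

Setting dC_P/dt = 0 gives t_opt = ln(k₂/k₁)/(k₂−k₁).
= ln(0.153/0.268)/(0.153−0.268) = ln(0.5709)/-0.1150 = -0.5605/-0.1150 = 4.87 min.

4.87 min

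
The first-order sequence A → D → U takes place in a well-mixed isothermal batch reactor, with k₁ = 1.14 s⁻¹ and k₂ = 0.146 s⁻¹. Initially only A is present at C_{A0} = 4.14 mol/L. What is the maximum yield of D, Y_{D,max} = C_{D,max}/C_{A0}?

0.739

For a first-order series the maximum intermediate yield is C_{D,max}/C_{A0} = (k₁/k₂)^[k₂/(k₂−k₁)].
= (1.14/0.146)^(0.146/(0.146−1.14)) = (7.808)^(-0.1469) = 0.7394.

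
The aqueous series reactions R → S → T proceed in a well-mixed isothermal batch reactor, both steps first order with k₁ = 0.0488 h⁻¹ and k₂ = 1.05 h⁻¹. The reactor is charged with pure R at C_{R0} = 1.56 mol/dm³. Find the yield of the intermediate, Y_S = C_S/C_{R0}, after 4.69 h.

0.0384

For first-order series with pure R initially, C_S(t) = k₁C_{R0}/(k₂−k₁)·(e^(−k₁t) − e^(−k₂t)).
e^(−k₁t) = e^(−0.0488×4.69) = e^(−0.2289) = 0.7954; e^(−k₂t) = e^(−4.925) = 0.007266.
C_S = 0.0488×1.56/(1.05−0.0488) × (0.7954−0.007266) = 0.07604×0.7882 = 0.05993 mol/dm³.
Y_S = C_S/C_{R0} = 0.05993/1.56 = 0.0384.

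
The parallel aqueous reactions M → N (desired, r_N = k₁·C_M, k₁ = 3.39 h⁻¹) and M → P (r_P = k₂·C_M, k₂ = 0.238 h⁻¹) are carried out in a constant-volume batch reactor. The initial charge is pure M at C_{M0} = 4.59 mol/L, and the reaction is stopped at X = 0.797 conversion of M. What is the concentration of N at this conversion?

3.42 mol/L

C_M = C_{M0}(1−X) = 0.9318 mol/L.
Both paths are first order in M, so the instantaneous fraction to N is constant: dC_N/d(−C_M) = k₁/(k₁+k₂) = 0.9344.
C_N = 0.9344·(C_{M0}−C_M) = 0.9344×3.658 = 3.42 mol/L.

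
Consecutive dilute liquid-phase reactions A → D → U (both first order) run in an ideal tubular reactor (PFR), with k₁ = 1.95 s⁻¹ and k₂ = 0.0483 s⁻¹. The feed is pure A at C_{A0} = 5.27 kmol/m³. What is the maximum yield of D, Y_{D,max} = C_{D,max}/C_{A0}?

For a first-order series the maximum intermediate yield is C_{D,max}/C_{A0} = (k₁/k₂)^[k₂/(k₂−k₁)].
= (1.95/0.0483)^(0.0483/(0.0483−1.95)) = (40.37)^(-0.02540) = 0.9103.

0.910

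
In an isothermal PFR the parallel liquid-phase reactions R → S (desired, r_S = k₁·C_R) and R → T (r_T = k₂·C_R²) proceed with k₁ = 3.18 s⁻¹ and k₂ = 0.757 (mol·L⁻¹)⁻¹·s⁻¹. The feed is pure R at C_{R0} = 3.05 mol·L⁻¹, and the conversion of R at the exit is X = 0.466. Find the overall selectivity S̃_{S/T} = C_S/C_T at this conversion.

1.82

C_R = C_{R0}(1−X) = 1.629 mol·L⁻¹.
Along a PFR/batch, dC_S/dC_R = −r_S/(r_S+r_T) = −k₁/(k₁+k₂·C_R).
Integrating from C_{R0} to C_R: C_S = (3.18/0.757)·ln[(3.18+0.757·3.05)/(3.18+0.757·1.63)] = 4.201·ln(5.489/4.413) = 0.9165 mol·L⁻¹.
C_T = (C_{R0}−C_R)−C_S = 0.5048 mol·L⁻¹; S̃_{S/T} = 0.9165/0.5048 = 1.82.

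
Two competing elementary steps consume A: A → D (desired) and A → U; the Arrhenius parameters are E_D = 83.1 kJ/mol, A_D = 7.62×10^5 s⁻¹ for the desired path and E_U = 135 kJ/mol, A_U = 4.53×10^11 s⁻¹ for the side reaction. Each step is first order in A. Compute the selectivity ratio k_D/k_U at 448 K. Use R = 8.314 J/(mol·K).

1.89

With equal orders, S_{D/U} = k_D/k_U = (A_D/A_U)·exp[(E_U−E_D)/(RT)].
(E_U−E_D)/(RT) = (135−83.1)×10³/(8.314×448) = 51900/3725 = 13.93.
k_D/k_U = (7.62×10^5/4.53×10^11)·exp(13.93) = 1.682×10^-6 × 1.126×10^6 = 1.89.
Since E_D < E_U, lowering the temperature improves selectivity toward D.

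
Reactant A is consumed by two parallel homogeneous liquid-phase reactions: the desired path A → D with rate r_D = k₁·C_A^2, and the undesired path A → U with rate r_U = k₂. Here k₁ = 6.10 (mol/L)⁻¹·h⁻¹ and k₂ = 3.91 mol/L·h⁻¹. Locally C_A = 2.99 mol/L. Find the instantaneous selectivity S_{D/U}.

S_{D/U} = r_D/r_U = (k₁·C_A^2)/(k₂) = (k₁/k₂)·C_A^2.
= (6.10×2.990^2) / (3.91) = 54.53/3.910 = 13.9.
Since the desired path is higher order in A, keeping C_A high (PFR or concentrated feed) favours D.

13.9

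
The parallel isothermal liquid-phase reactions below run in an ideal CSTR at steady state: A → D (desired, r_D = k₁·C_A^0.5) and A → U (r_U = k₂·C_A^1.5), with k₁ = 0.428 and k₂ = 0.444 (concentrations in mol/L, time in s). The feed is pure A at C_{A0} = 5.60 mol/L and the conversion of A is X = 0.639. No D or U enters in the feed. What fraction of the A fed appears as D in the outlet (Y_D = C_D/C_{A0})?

Exit C_A = C_{A0}(1−X) = 5.60×0.361 = 2.022 mol/L.
In a CSTR the entire volume is at exit conditions, so r_D = 0.428×2.022^0.5 = 0.6085 and r_U = 0.444×2.022^1.5 = 1.276.
Fraction of consumed A going to D: r_D/(r_D+r_U) = 0.3229.
C_D = 0.3229·C_{A0}·X = 0.3229×5.60×0.639 = 1.16 mol/L; Y_D = C_D/C_{A0} = 0.206.

0.206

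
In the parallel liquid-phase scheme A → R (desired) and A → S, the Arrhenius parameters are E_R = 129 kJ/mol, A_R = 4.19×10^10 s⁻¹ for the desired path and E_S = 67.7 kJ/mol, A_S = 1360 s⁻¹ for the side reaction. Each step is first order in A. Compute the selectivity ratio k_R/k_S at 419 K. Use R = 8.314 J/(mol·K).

k_R/k_S = (A_R/A_S)·exp[−(E_R−E_S)/(RT)] = (A_R/A_S)·exp[(E_S−E_R)/(RT)].
(E_S−E_R)/(RT) = (67.7−129)×10³/(8.314×419) = -61300/3484 = -17.60.
k_R/k_S = (4.19×10^10/1360)·exp(-17.60) = 3.081×10^7 × 2.279×10^-8 = 0.702.

0.702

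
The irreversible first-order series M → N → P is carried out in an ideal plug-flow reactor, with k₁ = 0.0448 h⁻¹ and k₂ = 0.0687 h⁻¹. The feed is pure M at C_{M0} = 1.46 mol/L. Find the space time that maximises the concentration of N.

For first-order series the maximum of C_N occurs at τ_opt = ln(k₂/k₁)/(k₂−k₁).
= ln(0.0687/0.0448)/(0.0687−0.0448) = ln(1.533)/0.02390 = 0.4275/0.02390 = 17.9 h.

17.9 h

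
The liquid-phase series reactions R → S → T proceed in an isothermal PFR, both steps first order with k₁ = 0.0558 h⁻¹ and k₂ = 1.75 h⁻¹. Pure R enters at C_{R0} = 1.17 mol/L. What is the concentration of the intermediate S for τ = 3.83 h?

For first-order series with pure R initially, C_S(τ) = k₁C_{R0}/(k₂−k₁)·(e^(−k₁τ) − e^(−k₂τ)).
e^(−k₁τ) = e^(−0.0558×3.83) = e^(−0.2137) = 0.8076; e^(−k₂τ) = e^(−6.703) = 0.001228.
C_S = 0.0558×1.17/(1.75−0.0558) × (0.8076−0.001228) = 0.03854×0.8064 = 0.03107 mol/L.

0.0311 mol/L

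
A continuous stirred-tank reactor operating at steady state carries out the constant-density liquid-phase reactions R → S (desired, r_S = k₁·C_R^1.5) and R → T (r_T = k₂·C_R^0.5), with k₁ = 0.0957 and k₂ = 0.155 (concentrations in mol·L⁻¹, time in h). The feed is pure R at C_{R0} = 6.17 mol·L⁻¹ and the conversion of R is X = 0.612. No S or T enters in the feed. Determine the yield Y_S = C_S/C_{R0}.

0.365

Exit C_R = C_{R0}(1−X) = 6.17×0.388 = 2.394 mol·L⁻¹.
Rates in a CSTR are evaluated at the outlet concentration: r_S = 0.0957×2.394^1.5 = 0.3545, r_T = 0.155×2.394^0.5 = 0.2398.
Fraction of consumed R going to S: r_S/(r_S+r_T) = 0.5965.
C_S = 0.5965·C_{R0}·X = 0.5965×6.17×0.612 = 2.25 mol·L⁻¹; Y_S = C_S/C_{R0} = 0.365.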